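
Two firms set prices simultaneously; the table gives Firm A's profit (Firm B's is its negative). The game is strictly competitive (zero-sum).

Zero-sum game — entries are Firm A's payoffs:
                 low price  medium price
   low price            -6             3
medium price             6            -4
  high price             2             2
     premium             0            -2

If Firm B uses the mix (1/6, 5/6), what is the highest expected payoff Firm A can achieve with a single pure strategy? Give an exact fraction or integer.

2

low price: (-6)·(1/6) + (3)·(5/6) = 3/2.
medium price: (6)·(1/6) + (-4)·(5/6) = -7/3.
high price: (2)·(1/6) + (2)·(5/6) = 2.
premium: (0)·(1/6) + (-2)·(5/6) = -5/3.
The best pure response is high price with expected payoff 2.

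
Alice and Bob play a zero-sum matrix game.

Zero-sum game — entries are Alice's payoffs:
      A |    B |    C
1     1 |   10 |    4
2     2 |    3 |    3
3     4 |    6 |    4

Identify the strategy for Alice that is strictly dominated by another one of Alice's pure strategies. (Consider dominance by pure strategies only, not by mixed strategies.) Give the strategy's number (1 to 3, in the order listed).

2

Compare 2 with 3: 4 > 2, 6 > 3, 4 > 3.
So 3 strictly dominates 2 for Alice; 2 is strictly dominated.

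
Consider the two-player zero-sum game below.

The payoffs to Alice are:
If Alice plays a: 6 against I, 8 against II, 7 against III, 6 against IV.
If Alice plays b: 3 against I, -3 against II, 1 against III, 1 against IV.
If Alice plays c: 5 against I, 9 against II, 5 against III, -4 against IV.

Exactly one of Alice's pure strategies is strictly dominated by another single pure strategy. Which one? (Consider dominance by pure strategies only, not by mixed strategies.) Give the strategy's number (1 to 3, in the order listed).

Compare b with a: 6 > 3, 8 > -3, 7 > 1, 6 > 1.
So a strictly dominates b for Alice; b is strictly dominated.

2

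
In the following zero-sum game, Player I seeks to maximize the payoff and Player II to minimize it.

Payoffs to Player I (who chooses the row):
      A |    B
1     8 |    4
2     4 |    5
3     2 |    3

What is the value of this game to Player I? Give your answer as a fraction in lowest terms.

24/5

Row 3 is strictly dominated by row 2, so Player I never plays it.
The remaining 2×2 game on (1, 2) × (A, B) has no saddle point. Let Player I play 1 with probability p; indifference gives 8p + 4(1−p) = 4p + 5(1−p), so p = 1/5.
Similarly Player II's optimal q on A is 1/5, and the value is 8·(1/5) + (4)·(4/5) = 24/5.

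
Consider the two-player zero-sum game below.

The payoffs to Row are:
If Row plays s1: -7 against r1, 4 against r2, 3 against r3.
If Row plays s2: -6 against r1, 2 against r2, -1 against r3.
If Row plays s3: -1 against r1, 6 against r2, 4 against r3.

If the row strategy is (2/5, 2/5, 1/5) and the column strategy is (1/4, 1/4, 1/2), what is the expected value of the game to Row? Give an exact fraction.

7/20

Against (1/4, 1/4, 1/2), each row's expected payoff is s1: 3/4; s2: -3/2; s3: 13/4.
Taking the (2/5, 2/5, 1/5)-weighted average: (2/5)·(3/4) + (2/5)·(-3/2) + (1/5)·(13/4) = 7/20.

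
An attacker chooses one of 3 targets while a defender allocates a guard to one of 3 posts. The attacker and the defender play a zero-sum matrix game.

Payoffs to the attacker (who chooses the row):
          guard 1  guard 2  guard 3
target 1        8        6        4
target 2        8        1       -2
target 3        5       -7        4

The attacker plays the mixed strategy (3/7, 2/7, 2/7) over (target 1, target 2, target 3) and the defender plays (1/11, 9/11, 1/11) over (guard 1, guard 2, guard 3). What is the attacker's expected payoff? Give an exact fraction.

Against (1/11, 9/11, 1/11), each row's expected payoff is target 1: 6; target 2: 15/11; target 3: -54/11.
Taking the (3/7, 2/7, 2/7)-weighted average: (3/7)·(6) + (2/7)·(15/11) + (2/7)·(-54/11) = 120/77.

120/77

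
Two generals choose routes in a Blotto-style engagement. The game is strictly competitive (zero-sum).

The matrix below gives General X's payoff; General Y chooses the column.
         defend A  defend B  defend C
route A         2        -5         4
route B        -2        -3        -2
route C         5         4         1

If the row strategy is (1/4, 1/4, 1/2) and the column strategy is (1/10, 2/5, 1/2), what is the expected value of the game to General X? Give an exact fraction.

Against (1/10, 2/5, 1/2), each row's expected payoff is route A: 1/5; route B: -12/5; route C: 13/5.
Taking the (1/4, 1/4, 1/2)-weighted average: (1/4)·(1/5) + (1/4)·(-12/5) + (1/2)·(13/5) = 3/4.

3/4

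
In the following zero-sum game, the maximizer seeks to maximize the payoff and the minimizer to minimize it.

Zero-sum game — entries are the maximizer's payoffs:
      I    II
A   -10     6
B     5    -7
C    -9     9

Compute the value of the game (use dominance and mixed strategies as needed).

-3/5

Row A is strictly dominated by row C, so the maximizer never plays it.
The remaining 2×2 game on (B, C) × (I, II) has no saddle point. Let the maximizer play B with probability p; indifference gives 5p − 9(1−p) = −7p + 9(1−p), so p = 3/5.
Similarly the minimizer's optimal q on I is 8/15, and the value is 5·(8/15) + (-7)·(7/15) = -3/5.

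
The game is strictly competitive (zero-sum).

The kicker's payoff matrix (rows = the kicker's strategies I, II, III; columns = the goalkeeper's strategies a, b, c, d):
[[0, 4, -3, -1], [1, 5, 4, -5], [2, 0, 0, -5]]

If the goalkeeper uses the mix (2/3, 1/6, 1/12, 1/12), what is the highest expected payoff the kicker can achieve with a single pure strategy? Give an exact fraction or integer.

17/12

I: (0)·(2/3) + (4)·(1/6) + (-3)·(1/12) + (-1)·(1/12) = 1/3.
II: (1)·(2/3) + (5)·(1/6) + (4)·(1/12) + (-5)·(1/12) = 17/12.
III: (2)·(2/3) + (0)·(1/6) + (0)·(1/12) + (-5)·(1/12) = 11/12.
The best pure response is II with expected payoff 17/12.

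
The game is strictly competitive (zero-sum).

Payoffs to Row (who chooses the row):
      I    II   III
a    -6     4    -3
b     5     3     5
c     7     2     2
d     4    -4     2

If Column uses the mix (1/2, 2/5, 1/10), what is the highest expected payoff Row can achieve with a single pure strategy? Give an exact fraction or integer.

a: (-6)·(1/2) + (4)·(2/5) + (-3)·(1/10) = -17/10.
b: (5)·(1/2) + (3)·(2/5) + (5)·(1/10) = 21/5.
c: (7)·(1/2) + (2)·(2/5) + (2)·(1/10) = 9/2.
d: (4)·(1/2) + (-4)·(2/5) + (2)·(1/10) = 3/5.
The best pure response is c with expected payoff 9/2.

9/2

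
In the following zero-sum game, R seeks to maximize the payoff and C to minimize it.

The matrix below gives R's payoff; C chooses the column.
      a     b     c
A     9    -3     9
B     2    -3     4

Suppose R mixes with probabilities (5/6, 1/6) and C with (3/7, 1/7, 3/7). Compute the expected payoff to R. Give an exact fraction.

45/7

Against (3/7, 1/7, 3/7), each row's expected payoff is A: 51/7; B: 15/7.
Taking the (5/6, 1/6)-weighted average: (5/6)·(51/7) + (1/6)·(15/7) = 45/7.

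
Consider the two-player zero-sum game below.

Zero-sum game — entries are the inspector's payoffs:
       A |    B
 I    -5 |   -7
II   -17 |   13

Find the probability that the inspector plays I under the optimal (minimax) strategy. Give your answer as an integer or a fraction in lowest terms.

Row minima are -7 and -17, so the inspector's maximin is -7; column maxima are -5 and 13, so the inspectee's minimax is -5. These differ, so the equilibrium is in mixed strategies.
Let the inspector play I with probability p. The inspectee is indifferent when −5p − 17(1−p) = −7p + 13(1−p), giving p = 15/16.

15/16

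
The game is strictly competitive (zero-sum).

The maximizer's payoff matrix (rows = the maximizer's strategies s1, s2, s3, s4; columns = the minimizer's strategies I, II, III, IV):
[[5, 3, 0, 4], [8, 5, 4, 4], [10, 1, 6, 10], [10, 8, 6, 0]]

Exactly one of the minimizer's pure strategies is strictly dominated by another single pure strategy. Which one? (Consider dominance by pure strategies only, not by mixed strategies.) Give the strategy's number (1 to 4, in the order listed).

The minimizer prefers columns that give the maximizer less. Compare I with II: 3 < 5, 5 < 8, 1 < 10, 8 < 10.
So II strictly dominates I for the minimizer; I is strictly dominated.

1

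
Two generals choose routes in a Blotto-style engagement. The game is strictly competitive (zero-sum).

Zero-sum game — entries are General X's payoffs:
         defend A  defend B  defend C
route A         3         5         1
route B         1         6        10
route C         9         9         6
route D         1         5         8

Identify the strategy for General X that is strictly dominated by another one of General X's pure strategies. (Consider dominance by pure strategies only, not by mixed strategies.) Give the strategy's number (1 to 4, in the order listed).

1

Compare route A with route C: 9 > 3, 9 > 5, 6 > 1.
So route C strictly dominates route A for General X; route A is strictly dominated.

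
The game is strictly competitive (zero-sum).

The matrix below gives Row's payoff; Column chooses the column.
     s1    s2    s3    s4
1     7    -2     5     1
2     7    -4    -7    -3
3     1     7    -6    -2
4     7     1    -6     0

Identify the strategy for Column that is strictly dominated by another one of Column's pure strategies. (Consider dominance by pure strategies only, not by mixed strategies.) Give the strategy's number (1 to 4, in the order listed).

Column prefers columns that give Row less. Compare s1 with s3: 5 < 7, -7 < 7, -6 < 1, -6 < 7.
So s3 strictly dominates s1 for Column; s1 is strictly dominated.

1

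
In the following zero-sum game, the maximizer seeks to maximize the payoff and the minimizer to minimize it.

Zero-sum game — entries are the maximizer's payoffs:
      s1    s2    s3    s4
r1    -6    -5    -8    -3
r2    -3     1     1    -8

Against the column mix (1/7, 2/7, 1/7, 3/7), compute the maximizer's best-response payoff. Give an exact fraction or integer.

r1: (-6)·(1/7) + (-5)·(2/7) + (-8)·(1/7) + (-3)·(3/7) = -33/7.
r2: (-3)·(1/7) + (1)·(2/7) + (1)·(1/7) + (-8)·(3/7) = -24/7.
The best pure response is r2 with expected payoff -24/7.

-24/7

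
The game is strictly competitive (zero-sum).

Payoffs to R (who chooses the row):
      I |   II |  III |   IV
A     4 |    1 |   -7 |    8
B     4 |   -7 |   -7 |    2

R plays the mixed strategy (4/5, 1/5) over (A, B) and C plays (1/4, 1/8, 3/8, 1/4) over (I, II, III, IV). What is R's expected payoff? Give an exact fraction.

Against (1/4, 1/8, 3/8, 1/4), each row's expected payoff is A: 1/2; B: -2.
Taking the (4/5, 1/5)-weighted average: (4/5)·(1/2) + (1/5)·(-2) = 0.

0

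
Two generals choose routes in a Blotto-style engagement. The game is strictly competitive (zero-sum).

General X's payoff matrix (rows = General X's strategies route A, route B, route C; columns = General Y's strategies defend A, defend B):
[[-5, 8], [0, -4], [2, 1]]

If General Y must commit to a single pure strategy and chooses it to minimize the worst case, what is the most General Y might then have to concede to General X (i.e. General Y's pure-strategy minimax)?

The worst case (largest entry) in each column is defend A: 2, defend B: 8.
The best (smallest) of these is 2.

2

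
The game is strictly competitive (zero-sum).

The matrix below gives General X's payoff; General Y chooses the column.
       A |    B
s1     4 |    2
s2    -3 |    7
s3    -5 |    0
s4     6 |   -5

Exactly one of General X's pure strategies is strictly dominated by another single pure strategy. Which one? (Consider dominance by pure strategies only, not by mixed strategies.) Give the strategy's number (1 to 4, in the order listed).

Compare s3 with s1: 4 > -5, 2 > 0.
So s1 strictly dominates s3 for General X; s3 is strictly dominated.

3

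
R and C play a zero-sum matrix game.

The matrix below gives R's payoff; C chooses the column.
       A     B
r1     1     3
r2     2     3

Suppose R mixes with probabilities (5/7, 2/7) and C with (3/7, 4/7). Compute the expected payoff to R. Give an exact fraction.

111/49

Against (3/7, 4/7), each row's expected payoff is r1: 15/7; r2: 18/7.
Taking the (5/7, 2/7)-weighted average: (5/7)·(15/7) + (2/7)·(18/7) = 111/49.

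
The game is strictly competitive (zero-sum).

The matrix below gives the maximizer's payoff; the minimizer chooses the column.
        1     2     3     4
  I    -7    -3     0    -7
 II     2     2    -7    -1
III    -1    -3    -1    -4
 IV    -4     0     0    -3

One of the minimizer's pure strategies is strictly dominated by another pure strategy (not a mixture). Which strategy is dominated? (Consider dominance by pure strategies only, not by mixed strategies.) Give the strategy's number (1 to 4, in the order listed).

The minimizer prefers columns that give the maximizer less. Compare 2 with 4: -7 < -3, -1 < 2, -4 < -3, -3 < 0.
So 4 strictly dominates 2 for the minimizer; 2 is strictly dominated.

2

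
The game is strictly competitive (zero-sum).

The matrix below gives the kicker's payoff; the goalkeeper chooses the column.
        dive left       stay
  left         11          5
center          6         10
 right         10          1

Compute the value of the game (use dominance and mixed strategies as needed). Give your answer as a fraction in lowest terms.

Row right is strictly dominated by row left, so the kicker never plays it.
The remaining 2×2 game on (left, center) × (dive left, stay) has no saddle point. Let the kicker play left with probability p; indifference gives 11p + 6(1−p) = 5p + 10(1−p), so p = 2/5.
Similarly the goalkeeper's optimal q on dive left is 1/2, and the value is 11·(1/2) + (5)·(1/2) = 8.

8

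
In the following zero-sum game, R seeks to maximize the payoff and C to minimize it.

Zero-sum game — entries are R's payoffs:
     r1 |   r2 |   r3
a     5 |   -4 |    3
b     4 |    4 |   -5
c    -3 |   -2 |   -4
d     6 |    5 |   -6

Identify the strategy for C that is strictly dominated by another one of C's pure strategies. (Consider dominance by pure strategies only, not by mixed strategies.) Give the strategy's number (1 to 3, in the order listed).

1

C prefers columns that give R less. Compare r1 with r3: 3 < 5, -5 < 4, -4 < -3, -6 < 6.
So r3 strictly dominates r1 for C; r1 is strictly dominated.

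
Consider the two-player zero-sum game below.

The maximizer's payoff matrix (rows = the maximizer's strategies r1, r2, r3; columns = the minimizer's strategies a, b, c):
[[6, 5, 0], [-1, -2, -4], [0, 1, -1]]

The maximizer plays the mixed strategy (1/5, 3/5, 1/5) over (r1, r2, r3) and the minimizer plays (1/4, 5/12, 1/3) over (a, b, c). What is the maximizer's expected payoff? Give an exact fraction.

-43/60

Against (1/4, 5/12, 1/3), each row's expected payoff is r1: 43/12; r2: -29/12; r3: 1/12.
Taking the (1/5, 3/5, 1/5)-weighted average: (1/5)·(43/12) + (3/5)·(-29/12) + (1/5)·(1/12) = -43/60.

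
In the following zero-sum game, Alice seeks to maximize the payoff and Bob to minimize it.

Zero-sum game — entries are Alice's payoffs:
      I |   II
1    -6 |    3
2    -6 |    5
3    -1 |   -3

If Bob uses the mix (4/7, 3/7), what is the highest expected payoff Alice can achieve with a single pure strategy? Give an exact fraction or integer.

-9/7

1: (-6)·(4/7) + (3)·(3/7) = -15/7.
2: (-6)·(4/7) + (5)·(3/7) = -9/7.
3: (-1)·(4/7) + (-3)·(3/7) = -13/7.
The best pure response is 2 with expected payoff -9/7.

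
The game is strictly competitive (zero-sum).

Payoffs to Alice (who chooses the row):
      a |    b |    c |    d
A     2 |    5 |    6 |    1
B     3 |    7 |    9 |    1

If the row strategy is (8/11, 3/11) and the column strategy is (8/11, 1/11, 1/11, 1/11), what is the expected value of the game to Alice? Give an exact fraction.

Against (8/11, 1/11, 1/11, 1/11), each row's expected payoff is A: 28/11; B: 41/11.
Taking the (8/11, 3/11)-weighted average: (8/11)·(28/11) + (3/11)·(41/11) = 347/121.

347/121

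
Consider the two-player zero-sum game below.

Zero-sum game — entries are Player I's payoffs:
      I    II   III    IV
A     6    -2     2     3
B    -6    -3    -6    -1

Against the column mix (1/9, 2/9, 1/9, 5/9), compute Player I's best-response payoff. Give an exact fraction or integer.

19/9

A: (6)·(1/9) + (-2)·(2/9) + (2)·(1/9) + (3)·(5/9) = 19/9.
B: (-6)·(1/9) + (-3)·(2/9) + (-6)·(1/9) + (-1)·(5/9) = -23/9.
The best pure response is A with expected payoff 19/9.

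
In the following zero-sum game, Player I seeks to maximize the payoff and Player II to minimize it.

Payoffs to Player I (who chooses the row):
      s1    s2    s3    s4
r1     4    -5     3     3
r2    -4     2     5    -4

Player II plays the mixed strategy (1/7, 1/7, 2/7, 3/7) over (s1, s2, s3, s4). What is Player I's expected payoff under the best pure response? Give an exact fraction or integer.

r1: (4)·(1/7) + (-5)·(1/7) + (3)·(2/7) + (3)·(3/7) = 2.
r2: (-4)·(1/7) + (2)·(1/7) + (5)·(2/7) + (-4)·(3/7) = -4/7.
The best pure response is r1 with expected payoff 2.

2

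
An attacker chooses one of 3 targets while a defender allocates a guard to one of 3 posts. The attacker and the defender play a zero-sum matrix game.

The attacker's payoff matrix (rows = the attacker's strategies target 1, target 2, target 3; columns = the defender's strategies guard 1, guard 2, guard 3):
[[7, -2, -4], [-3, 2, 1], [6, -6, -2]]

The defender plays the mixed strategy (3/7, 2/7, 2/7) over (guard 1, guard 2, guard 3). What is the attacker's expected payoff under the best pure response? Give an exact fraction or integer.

target 1: (7)·(3/7) + (-2)·(2/7) + (-4)·(2/7) = 9/7.
target 2: (-3)·(3/7) + (2)·(2/7) + (1)·(2/7) = -3/7.
target 3: (6)·(3/7) + (-6)·(2/7) + (-2)·(2/7) = 2/7.
The best pure response is target 1 with expected payoff 9/7.

9/7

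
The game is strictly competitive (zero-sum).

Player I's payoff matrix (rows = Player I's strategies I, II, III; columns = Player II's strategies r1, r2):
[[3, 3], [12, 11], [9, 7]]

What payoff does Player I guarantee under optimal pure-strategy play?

Row minima: 3, 11, 7 → Player I's maximin is 11.
Column maxima: 12, 11 → Player II's minimax is 11.
They coincide at (II, r2), so the value is 11.

11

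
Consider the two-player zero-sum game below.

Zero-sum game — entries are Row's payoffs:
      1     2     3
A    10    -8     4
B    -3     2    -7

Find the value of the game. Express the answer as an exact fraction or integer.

Column 1 is strictly dominated by 3 for Column (it gives Row more in every row).
The remaining 2×2 game on (A, B) × (2, 3) has no saddle point. Let Row play A with probability p; indifference gives −8p + 2(1−p) = 4p − 7(1−p), so p = 3/7.
Similarly Column's optimal q on 2 is 11/21, and the value is -8·(11/21) + (4)·(10/21) = -16/7.

-16/7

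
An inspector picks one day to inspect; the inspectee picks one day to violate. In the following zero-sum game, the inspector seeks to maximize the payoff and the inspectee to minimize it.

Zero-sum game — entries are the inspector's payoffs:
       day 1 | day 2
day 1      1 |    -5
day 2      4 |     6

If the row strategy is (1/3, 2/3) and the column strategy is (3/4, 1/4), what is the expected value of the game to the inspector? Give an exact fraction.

17/6

Against (3/4, 1/4), each row's expected payoff is day 1: -1/2; day 2: 9/2.
Taking the (1/3, 2/3)-weighted average: (1/3)·(-1/2) + (2/3)·(9/2) = 17/6.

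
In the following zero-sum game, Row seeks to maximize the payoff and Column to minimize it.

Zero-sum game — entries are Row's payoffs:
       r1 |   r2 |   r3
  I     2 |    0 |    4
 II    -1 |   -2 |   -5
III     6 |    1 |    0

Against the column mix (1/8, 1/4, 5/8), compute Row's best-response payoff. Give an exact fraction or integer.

I: (2)·(1/8) + (0)·(1/4) + (4)·(5/8) = 11/4.
II: (-1)·(1/8) + (-2)·(1/4) + (-5)·(5/8) = -15/4.
III: (6)·(1/8) + (1)·(1/4) + (0)·(5/8) = 1.
The best pure response is I with expected payoff 11/4.

11/4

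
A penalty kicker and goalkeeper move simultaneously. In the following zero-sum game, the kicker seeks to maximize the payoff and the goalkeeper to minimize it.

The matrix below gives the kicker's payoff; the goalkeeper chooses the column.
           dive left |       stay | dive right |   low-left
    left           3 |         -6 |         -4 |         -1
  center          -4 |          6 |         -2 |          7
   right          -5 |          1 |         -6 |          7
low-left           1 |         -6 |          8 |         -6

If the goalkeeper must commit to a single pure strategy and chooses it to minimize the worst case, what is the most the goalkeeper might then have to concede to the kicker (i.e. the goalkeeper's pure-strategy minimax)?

3

The worst case (largest entry) in each column is dive left: 3, stay: 6, dive right: 8, low-left: 7.
The best (smallest) of these is 3.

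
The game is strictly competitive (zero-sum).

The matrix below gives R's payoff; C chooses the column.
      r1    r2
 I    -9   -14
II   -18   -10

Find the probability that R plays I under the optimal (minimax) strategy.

8/13

Row minima are -14 and -18, so R's maximin is -14; column maxima are -9 and -10, so C's minimax is -10. These differ, so the equilibrium is in mixed strategies.
Let R play I with probability p. C is indifferent when −9p − 18(1−p) = −14p − 10(1−p), giving p = 8/13.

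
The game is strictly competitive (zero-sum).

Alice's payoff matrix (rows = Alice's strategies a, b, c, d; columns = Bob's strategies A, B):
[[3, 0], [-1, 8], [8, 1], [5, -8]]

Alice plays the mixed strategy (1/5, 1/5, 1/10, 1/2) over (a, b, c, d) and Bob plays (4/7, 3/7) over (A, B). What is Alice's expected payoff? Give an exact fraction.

79/70

Against (4/7, 3/7), each row's expected payoff is a: 12/7; b: 20/7; c: 5; d: -4/7.
Taking the (1/5, 1/5, 1/10, 1/2)-weighted average: (1/5)·(12/7) + (1/5)·(20/7) + (1/10)·(5) + (1/2)·(-4/7) = 79/70.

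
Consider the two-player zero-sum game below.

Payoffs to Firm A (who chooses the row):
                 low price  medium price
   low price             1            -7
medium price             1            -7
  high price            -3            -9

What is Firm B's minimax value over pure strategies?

-7

The worst case (largest entry) in each column is low price: 1, medium price: -7.
The best (smallest) of these is -7.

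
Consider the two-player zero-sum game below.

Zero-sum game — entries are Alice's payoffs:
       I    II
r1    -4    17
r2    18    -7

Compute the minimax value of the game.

139/23

Row minima are -4 and -7, so Alice's maximin is -4; column maxima are 18 and 17, so Bob's minimax is 17. These differ, so the equilibrium is in mixed strategies.
Let Alice play r1 with probability p. Bob is indifferent when −4p + 18(1−p) = 17p − 7(1−p), giving p = 25/46.
Let Bob play I with probability q. Alice is indifferent when −4q + 17(1−q) = 18q − 7(1−q), giving q = 12/23.
The value is -4·(12/23) + (17)·(11/23) = 139/23.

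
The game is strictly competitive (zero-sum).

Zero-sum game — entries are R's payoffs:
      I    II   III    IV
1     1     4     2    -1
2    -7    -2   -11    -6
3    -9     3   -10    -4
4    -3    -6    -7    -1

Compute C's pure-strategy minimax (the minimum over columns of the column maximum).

-1

The worst case (largest entry) in each column is I: 1, II: 4, III: 2, IV: -1.
The best (smallest) of these is -1.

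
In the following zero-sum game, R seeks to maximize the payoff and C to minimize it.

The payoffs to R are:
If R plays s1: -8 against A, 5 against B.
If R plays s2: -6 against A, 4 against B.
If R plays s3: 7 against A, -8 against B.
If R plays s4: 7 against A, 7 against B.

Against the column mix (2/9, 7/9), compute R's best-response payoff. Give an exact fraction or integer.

7

s1: (-8)·(2/9) + (5)·(7/9) = 19/9.
s2: (-6)·(2/9) + (4)·(7/9) = 16/9.
s3: (7)·(2/9) + (-8)·(7/9) = -14/3.
s4: (7)·(2/9) + (7)·(7/9) = 7.
The best pure response is s4 with expected payoff 7.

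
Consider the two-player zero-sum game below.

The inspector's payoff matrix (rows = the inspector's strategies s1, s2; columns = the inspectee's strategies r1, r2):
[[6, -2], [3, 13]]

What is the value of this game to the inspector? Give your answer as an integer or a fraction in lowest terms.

14/3

Row minima are -2 and 3, so the inspector's maximin is 3; column maxima are 6 and 13, so the inspectee's minimax is 6. These differ, so the equilibrium is in mixed strategies.
Let the inspector play s1 with probability p. The inspectee is indifferent when 6p + 3(1−p) = −2p + 13(1−p), giving p = 5/9.
Let the inspectee play r1 with probability q. The inspector is indifferent when 6q − 2(1−q) = 3q + 13(1−q), giving q = 5/6.
The value is 6·(5/6) + (-2)·(1/6) = 14/3.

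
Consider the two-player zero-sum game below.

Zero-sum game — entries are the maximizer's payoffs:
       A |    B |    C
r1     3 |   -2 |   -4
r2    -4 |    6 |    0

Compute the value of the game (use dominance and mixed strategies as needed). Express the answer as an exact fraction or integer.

Column B is strictly dominated by C for the minimizer (it gives the maximizer more in every row).
The remaining 2×2 game on (r1, r2) × (A, C) has no saddle point. Let the maximizer play r1 with probability p; indifference gives 3p − 4(1−p) = −4p, so p = 4/11.
Similarly the minimizer's optimal q on A is 4/11, and the value is 3·(4/11) + (-4)·(7/11) = -16/11.

-16/11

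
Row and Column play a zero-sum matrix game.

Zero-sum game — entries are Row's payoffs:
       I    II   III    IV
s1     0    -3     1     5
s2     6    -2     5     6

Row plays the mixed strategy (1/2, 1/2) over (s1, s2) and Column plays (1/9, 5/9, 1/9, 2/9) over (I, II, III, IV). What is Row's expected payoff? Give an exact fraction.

1/2

Against (1/9, 5/9, 1/9, 2/9), each row's expected payoff is s1: -4/9; s2: 13/9.
Taking the (1/2, 1/2)-weighted average: (1/2)·(-4/9) + (1/2)·(13/9) = 1/2.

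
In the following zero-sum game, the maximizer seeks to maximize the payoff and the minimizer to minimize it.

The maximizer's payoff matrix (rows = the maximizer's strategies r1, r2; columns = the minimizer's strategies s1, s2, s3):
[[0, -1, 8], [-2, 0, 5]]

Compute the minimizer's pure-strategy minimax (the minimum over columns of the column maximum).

0

The worst case (largest entry) in each column is s1: 0, s2: 0, s3: 8.
The best (smallest) of these is 0.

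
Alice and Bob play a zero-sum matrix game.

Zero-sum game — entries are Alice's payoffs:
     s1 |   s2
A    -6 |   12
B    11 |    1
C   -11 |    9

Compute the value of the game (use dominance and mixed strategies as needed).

Row C is strictly dominated by row A, so Alice never plays it.
The remaining 2×2 game on (A, B) × (s1, s2) has no saddle point. Let Alice play A with probability p; indifference gives −6p + 11(1−p) = 12p + (1−p), so p = 5/14.
Similarly Bob's optimal q on s1 is 11/28, and the value is -6·(11/28) + (12)·(17/28) = 69/14.

69/14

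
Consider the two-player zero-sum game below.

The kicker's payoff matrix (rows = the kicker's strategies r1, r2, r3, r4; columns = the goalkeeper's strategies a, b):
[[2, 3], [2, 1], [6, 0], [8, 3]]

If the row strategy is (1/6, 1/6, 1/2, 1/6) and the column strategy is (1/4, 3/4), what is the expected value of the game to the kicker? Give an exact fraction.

Against (1/4, 3/4), each row's expected payoff is r1: 11/4; r2: 5/4; r3: 3/2; r4: 17/4.
Taking the (1/6, 1/6, 1/2, 1/6)-weighted average: (1/6)·(11/4) + (1/6)·(5/4) + (1/2)·(3/2) + (1/6)·(17/4) = 17/8.

17/8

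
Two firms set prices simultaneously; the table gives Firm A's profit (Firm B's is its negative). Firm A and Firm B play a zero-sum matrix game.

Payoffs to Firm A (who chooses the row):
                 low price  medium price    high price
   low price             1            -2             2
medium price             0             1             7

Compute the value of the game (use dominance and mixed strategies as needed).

1/4

Column high price is strictly dominated by medium price for Firm B (it gives Firm A more in every row).
The remaining 2×2 game on (low price, medium price) × (low price, medium price) has no saddle point. Let Firm A play low price with probability p; indifference gives p = −2p + (1−p), so p = 1/4.
Similarly Firm B's optimal q on low price is 3/4, and the value is 1·(3/4) + (-2)·(1/4) = 1/4.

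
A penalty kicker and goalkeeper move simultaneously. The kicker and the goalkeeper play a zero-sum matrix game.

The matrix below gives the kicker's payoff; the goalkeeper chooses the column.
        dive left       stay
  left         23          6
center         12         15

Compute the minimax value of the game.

273/20

Row minima are 6 and 12, so the kicker's maximin is 12; column maxima are 23 and 15, so the goalkeeper's minimax is 15. These differ, so the equilibrium is in mixed strategies.
Let the kicker play left with probability p. The goalkeeper is indifferent when 23p + 12(1−p) = 6p + 15(1−p), giving p = 3/20.
Let the goalkeeper play dive left with probability q. The kicker is indifferent when 23q + 6(1−q) = 12q + 15(1−q), giving q = 9/20.
The value is 23·(9/20) + (6)·(11/20) = 273/20.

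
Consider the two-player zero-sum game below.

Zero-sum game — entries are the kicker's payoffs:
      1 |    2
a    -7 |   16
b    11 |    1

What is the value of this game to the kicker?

61/11

Row minima are -7 and 1, so the kicker's maximin is 1; column maxima are 11 and 16, so the goalkeeper's minimax is 11. These differ, so the equilibrium is in mixed strategies.
Let the kicker play a with probability p. The goalkeeper is indifferent when −7p + 11(1−p) = 16p + (1−p), giving p = 10/33.
Let the goalkeeper play 1 with probability q. The kicker is indifferent when −7q + 16(1−q) = 11q + (1−q), giving q = 5/11.
The value is -7·(5/11) + (16)·(6/11) = 61/11.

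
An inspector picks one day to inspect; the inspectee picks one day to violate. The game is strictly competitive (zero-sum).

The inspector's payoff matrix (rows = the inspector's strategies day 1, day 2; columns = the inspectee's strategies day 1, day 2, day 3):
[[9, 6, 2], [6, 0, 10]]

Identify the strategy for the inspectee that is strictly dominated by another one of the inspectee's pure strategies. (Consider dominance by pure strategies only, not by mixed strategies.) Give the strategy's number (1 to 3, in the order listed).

The inspectee prefers columns that give the inspector less. Compare day 1 with day 2: 6 < 9, 0 < 6.
So day 2 strictly dominates day 1 for the inspectee; day 1 is strictly dominated.

1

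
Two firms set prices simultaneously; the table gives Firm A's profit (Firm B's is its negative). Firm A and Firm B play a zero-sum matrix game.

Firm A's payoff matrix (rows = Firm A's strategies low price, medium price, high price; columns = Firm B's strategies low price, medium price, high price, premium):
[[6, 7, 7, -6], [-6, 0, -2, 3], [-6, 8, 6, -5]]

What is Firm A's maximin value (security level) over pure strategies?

-6

The worst-case payoff for each row is low price: -6, medium price: -6, high price: -6.
The best of these is -6.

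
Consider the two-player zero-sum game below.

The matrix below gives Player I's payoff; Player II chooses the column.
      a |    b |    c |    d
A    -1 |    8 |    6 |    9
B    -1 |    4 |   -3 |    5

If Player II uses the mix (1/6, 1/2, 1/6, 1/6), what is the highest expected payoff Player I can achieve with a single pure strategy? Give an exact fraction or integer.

19/3

A: (-1)·(1/6) + (8)·(1/2) + (6)·(1/6) + (9)·(1/6) = 19/3.
B: (-1)·(1/6) + (4)·(1/2) + (-3)·(1/6) + (5)·(1/6) = 13/6.
The best pure response is A with expected payoff 19/3.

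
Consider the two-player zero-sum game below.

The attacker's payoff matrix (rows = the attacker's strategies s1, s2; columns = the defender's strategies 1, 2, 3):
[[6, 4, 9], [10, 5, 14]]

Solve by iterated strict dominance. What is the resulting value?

5

Column 3 is strictly dominated by 1 for the defender (6<9, 10<14); eliminate 3.
Row s1 is strictly dominated by row s2 (10>6, 5>4); eliminate s1.
Column 1 is strictly dominated by 2 for the defender (5<10); eliminate 1.
Only (s2, 2) remains, with payoff 5.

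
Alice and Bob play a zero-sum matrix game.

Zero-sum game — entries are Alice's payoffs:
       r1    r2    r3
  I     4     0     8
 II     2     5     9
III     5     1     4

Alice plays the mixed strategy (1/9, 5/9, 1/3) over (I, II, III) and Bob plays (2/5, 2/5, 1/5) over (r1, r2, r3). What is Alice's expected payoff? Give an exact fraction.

Against (2/5, 2/5, 1/5), each row's expected payoff is I: 16/5; II: 23/5; III: 16/5.
Taking the (1/9, 5/9, 1/3)-weighted average: (1/9)·(16/5) + (5/9)·(23/5) + (1/3)·(16/5) = 179/45.

179/45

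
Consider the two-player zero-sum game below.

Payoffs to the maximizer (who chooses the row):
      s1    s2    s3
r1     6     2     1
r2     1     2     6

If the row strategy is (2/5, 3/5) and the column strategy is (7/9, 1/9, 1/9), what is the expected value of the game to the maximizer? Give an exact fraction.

Against (7/9, 1/9, 1/9), each row's expected payoff is r1: 5; r2: 5/3.
Taking the (2/5, 3/5)-weighted average: (2/5)·(5) + (3/5)·(5/3) = 3.

3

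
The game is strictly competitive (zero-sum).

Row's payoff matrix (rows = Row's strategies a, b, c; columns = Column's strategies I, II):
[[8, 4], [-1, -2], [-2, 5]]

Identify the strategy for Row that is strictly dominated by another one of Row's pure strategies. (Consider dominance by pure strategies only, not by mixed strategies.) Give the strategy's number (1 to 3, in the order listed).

2

Compare b with a: 8 > -1, 4 > -2.
So a strictly dominates b for Row; b is strictly dominated.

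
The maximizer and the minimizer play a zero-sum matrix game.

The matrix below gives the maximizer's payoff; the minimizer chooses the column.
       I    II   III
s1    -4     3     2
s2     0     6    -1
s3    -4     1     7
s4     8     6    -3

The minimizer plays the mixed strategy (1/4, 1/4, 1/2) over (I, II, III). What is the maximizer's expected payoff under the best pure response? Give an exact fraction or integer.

s1: (-4)·(1/4) + (3)·(1/4) + (2)·(1/2) = 3/4.
s2: (0)·(1/4) + (6)·(1/4) + (-1)·(1/2) = 1.
s3: (-4)·(1/4) + (1)·(1/4) + (7)·(1/2) = 11/4.
s4: (8)·(1/4) + (6)·(1/4) + (-3)·(1/2) = 2.
The best pure response is s3 with expected payoff 11/4.

11/4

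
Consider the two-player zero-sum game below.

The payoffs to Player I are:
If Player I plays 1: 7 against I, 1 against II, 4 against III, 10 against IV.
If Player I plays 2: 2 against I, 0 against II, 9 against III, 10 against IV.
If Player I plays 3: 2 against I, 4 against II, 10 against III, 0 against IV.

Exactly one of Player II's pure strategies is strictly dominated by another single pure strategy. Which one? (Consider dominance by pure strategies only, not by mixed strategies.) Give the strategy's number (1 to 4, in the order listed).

3

Player II prefers columns that give Player I less. Compare III with II: 1 < 4, 0 < 9, 4 < 10.
So II strictly dominates III for Player II; III is strictly dominated.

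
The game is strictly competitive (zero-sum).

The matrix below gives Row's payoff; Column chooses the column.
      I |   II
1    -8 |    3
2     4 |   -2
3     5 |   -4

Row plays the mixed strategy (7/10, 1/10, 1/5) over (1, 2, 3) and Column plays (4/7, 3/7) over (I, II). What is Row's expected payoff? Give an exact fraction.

Against (4/7, 3/7), each row's expected payoff is 1: -23/7; 2: 10/7; 3: 8/7.
Taking the (7/10, 1/10, 1/5)-weighted average: (7/10)·(-23/7) + (1/10)·(10/7) + (1/5)·(8/7) = -27/14.

-27/14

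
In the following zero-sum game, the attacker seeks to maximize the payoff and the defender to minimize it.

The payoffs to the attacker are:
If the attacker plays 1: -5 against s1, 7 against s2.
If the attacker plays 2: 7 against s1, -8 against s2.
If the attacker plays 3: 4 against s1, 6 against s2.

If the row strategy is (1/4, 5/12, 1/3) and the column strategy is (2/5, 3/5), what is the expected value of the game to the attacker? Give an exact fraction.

Against (2/5, 3/5), each row's expected payoff is 1: 11/5; 2: -2; 3: 26/5.
Taking the (1/4, 5/12, 1/3)-weighted average: (1/4)·(11/5) + (5/12)·(-2) + (1/3)·(26/5) = 29/20.

29/20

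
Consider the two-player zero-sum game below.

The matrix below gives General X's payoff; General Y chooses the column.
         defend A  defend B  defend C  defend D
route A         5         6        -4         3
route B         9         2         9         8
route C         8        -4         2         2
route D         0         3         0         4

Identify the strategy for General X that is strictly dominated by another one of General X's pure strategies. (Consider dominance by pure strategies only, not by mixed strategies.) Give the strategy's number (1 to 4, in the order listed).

3

Compare route C with route B: 9 > 8, 2 > -4, 9 > 2, 8 > 2.
So route B strictly dominates route C for General X; route C is strictly dominated.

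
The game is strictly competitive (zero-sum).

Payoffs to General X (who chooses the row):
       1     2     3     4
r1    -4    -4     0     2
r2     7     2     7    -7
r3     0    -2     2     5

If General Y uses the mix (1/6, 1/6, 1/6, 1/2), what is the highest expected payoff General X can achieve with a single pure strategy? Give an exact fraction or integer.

r1: (-4)·(1/6) + (-4)·(1/6) + (0)·(1/6) + (2)·(1/2) = -1/3.
r2: (7)·(1/6) + (2)·(1/6) + (7)·(1/6) + (-7)·(1/2) = -5/6.
r3: (0)·(1/6) + (-2)·(1/6) + (2)·(1/6) + (5)·(1/2) = 5/2.
The best pure response is r3 with expected payoff 5/2.

5/2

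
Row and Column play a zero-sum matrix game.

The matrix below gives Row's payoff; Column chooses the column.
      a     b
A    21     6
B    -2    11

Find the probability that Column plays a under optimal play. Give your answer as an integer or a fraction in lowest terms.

5/28

Row minima are 6 and -2, so Row's maximin is 6; column maxima are 21 and 11, so Column's minimax is 11. These differ, so the equilibrium is in mixed strategies.
Let Column play a with probability q. Row is indifferent when 21q + 6(1−q) = −2q + 11(1−q), giving q = 5/28.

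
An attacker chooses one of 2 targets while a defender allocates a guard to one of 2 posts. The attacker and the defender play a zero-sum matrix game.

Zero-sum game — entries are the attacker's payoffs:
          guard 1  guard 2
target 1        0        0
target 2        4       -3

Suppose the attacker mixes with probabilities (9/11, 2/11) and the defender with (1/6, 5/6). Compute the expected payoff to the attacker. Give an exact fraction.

-1/3

Against (1/6, 5/6), each row's expected payoff is target 1: 0; target 2: -11/6.
Taking the (9/11, 2/11)-weighted average: (9/11)·(0) + (2/11)·(-11/6) = -1/3.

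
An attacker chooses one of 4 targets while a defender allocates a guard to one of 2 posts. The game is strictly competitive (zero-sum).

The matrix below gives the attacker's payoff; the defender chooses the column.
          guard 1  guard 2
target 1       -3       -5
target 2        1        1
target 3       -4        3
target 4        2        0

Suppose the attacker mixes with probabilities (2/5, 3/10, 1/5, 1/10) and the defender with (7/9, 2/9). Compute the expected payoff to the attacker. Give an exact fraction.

-127/90

Against (7/9, 2/9), each row's expected payoff is target 1: -31/9; target 2: 1; target 3: -22/9; target 4: 14/9.
Taking the (2/5, 3/10, 1/5, 1/10)-weighted average: (2/5)·(-31/9) + (3/10)·(1) + (1/5)·(-22/9) + (1/10)·(14/9) = -127/90.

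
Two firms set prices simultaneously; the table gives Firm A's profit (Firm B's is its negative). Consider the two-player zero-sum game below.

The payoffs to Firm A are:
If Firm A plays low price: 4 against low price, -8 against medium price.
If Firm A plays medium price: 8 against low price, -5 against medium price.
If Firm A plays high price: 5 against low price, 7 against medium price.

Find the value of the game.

27/5

Row low price is strictly dominated by row medium price, so Firm A never plays it.
The remaining 2×2 game on (medium price, high price) × (low price, medium price) has no saddle point. Let Firm A play medium price with probability p; indifference gives 8p + 5(1−p) = −5p + 7(1−p), so p = 2/15.
Similarly Firm B's optimal q on low price is 4/5, and the value is 8·(4/5) + (-5)·(1/5) = 27/5.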